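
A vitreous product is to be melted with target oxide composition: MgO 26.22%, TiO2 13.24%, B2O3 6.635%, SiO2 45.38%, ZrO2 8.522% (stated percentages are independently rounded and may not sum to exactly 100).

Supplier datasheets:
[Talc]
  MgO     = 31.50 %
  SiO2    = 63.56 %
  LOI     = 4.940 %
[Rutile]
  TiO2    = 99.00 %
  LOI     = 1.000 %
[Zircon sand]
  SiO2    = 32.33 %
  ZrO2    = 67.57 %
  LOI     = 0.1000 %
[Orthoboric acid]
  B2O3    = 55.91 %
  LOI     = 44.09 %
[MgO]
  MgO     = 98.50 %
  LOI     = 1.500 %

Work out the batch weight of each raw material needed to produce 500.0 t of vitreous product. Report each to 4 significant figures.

Batch per 500.0 t vitreous product:
  Talc: 324.9 t
  Rutile: 66.87 t
  Zircon sand: 63.06 t
  Orthoboric acid: 59.34 t
  MgO: 29.19 t
Total batch = 543.4 t; LOI loss = 43.38 t; yield = 92.02%

In-progress results are printed rounded to 4 significant digits in the working; the whole derivation carries exact precision in all steps. Exactly one rounding lands on every reported number. The derived quantities are re-derived using the weight values on 500.0 t of glass in full float precision (glass mass, yield, the five compositions, LOI, totals) as quoted within either problem or answer.
Oxide mass targets, per 500.0 t vitreous product:
  MgO: 26.22% × 500.0 = 131.1 t
  TiO2: 13.24% × 500.0 = 66.20 t
  B2O3: 6.635% × 500.0 = 33.17 t
  SiO2: 45.38% × 500.0 = 226.9 t
  ZrO2: 8.522% × 500.0 = 42.61 t
A balance pass over the oxides, given the weights on record, on the stated basis (oxide sums agree with the targets exact up to rounding of places):
  MgO: 324.9·0.3150 + 29.19·0.9850 = 131.1 t (target 131.1 t)
  TiO2: 66.87·0.9900 = 66.20 t (target 66.20 t)
  B2O3: 59.34·0.5591 = 33.18 t (target 33.17 t)
  SiO2: 324.9·0.6356 + 63.06·0.3233 = 226.9 t (target 226.9 t)
  ZrO2: 63.06·0.6757 = 42.61 t (target 42.61 t)
Auditing the glass mass value: the batch minus its LOI: 500.0 t (the Σ of target masses is 500.0 t; against the stated basis, 500.0 t — a pure rounding effect).
Whole-batch sum: Σ batch = 543.4 t; loss to ignition Σ batch·LOI = 43.38 t; glass ÷ batch gives a yield of 92.02%.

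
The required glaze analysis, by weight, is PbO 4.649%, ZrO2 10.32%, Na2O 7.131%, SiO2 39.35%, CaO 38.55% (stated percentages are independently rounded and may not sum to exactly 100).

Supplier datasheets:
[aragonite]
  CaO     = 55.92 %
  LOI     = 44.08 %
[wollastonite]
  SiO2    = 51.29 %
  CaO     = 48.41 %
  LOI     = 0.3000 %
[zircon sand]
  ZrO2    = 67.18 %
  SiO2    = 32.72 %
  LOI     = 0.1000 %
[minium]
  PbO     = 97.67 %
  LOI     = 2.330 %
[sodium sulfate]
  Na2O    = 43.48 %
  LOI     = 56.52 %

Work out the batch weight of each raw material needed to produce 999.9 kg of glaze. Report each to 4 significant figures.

Mid-chain values appear (rounded to 4 significant digits) in the working. Each numeric step keeps full float precision end to end. Every reported figure receives exactly one rounding. Derived quantities are rebuilt from the batch weights per 999.9 kg of glass in exact precision (the yield, the totals, five oxide percentages, glass mass, ignition loss), as they appear in the problem or answer text.
Oxide-by-oxide targets in 999.9 kg glaze:
  PbO: 4.649% × 999.9 = 46.49 kg
  ZrO2: 10.32% × 999.9 = 103.2 kg
  Na2O: 7.131% × 999.9 = 71.30 kg
  SiO2: 39.35% × 999.9 = 393.5 kg
  CaO: 38.55% × 999.9 = 385.5 kg
Oxide-by-oxide audit applying the batch weights above, per the basis as stated (target by target, the sums agree once rounding is allowed for):
  PbO: 47.59·0.9767 = 46.48 kg (target 46.49 kg)
  ZrO2: 153.6·0.6718 = 103.2 kg (target 103.2 kg)
  Na2O: 164.0·0.4348 = 71.31 kg (target 71.30 kg)
  SiO2: 669.1·0.5129 + 153.6·0.3272 = 393.4 kg (target 393.5 kg)
  CaO: 110.0·0.5592 + 669.1·0.4841 = 385.4 kg (target 385.5 kg)
Auditing the glass mass value: batch total minus LOI = 999.8 kg (targets for the oxides total 999.9 kg; versus the stated basis of 999.9 kg — gaps are rounding artifacts).
Batch total: Σ batch = 1144 kg; loss to ignition Σ batch·LOI = 144.5 kg; the yield ratio, glass ÷ batch: 87.38%.

Batch per 999.9 kg glaze:
  aragonite: 110.0 kg
  wollastonite: 669.1 kg
  zircon sand: 153.6 kg
  minium: 47.59 kg
  sodium sulfate: 164.0 kg
Total batch = 1144 kg; LOI loss = 144.5 kg; yield = 87.38%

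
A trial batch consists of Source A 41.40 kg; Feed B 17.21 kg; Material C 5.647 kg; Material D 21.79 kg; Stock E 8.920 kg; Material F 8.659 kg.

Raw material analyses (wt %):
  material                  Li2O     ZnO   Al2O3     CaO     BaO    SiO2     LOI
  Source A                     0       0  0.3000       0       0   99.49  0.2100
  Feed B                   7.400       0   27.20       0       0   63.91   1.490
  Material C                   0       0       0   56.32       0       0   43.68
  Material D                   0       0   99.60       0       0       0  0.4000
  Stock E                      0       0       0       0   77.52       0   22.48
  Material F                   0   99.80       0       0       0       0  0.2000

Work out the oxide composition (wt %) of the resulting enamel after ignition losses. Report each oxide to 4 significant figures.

Glass mass = 98.71 kg (batch 103.6 − LOI 4.920).
Composition: Li2O 1.290%, ZnO 8.755%, Al2O3 26.86%, CaO 3.222%, BaO 7.005%, SiO2 52.87%

Working values are displayed, rounded to 4 significant digits, on the page — each numeric step holds exact precision through every step. Exactly one rounding goes into each reported number. The derived quantities (six oxide percentages, the totals, the yield, net glass mass, LOI) are recomputed at exact precision using the weight values per 98.71 kg of glass, as set out in the problem or the answer.
Oxide masses out of the charge:
  Li2O: 17.21·0.07400 = 1.274 kg
  ZnO: 8.659·0.9980 = 8.642 kg
  Al2O3: 41.40·0.003000 + 17.21·0.2720 + 21.79·0.9960 = 26.51 kg
  CaO: 5.647·0.5632 = 3.180 kg
  BaO: 8.920·0.7752 = 6.915 kg
  SiO2: 41.40·0.9949 + 17.21·0.6391 = 52.19 kg
LOI: 41.40·0.002100 + 17.21·0.01490 + 5.647·0.4368 + 21.79·0.004000 + 8.920·0.2248 + 8.659·0.002000 = 4.920 kg
Glass mass = batch − LOI = 103.6 − 4.920 = 98.71 kg (consistent with Σ oxide mass)
each wt % is 100 × oxide ÷ glass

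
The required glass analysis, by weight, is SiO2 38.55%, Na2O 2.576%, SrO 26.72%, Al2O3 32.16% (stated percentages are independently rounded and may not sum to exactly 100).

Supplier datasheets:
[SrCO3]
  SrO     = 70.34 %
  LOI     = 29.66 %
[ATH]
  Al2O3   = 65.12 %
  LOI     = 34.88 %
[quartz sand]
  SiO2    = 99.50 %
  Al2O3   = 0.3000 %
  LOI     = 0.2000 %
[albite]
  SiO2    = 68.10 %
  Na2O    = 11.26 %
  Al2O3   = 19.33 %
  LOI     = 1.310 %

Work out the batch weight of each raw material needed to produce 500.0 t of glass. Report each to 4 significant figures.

In-progress results are shown with 4-significant-digit rounding in the printout. The working math runs at full float precision at all times; every reported number takes a single rounding; all derived quantities, including net glass mass, four oxide percentages, ignition loss, the yield, totals, are computed from the weighed amounts for 500.0 t of glass at exact precision, as given in either problem or answer.
Oxide-by-oxide targets in 500.0 t glass:
  SiO2: 38.55% × 500.0 = 192.8 t
  Na2O: 2.576% × 500.0 = 12.88 t
  SrO: 26.72% × 500.0 = 133.6 t
  Al2O3: 32.16% × 500.0 = 160.8 t
Mass-balance tally per oxide on the weights just shown, under the basis named above (oxide sums agree with the targets inside rounding margins):
  SiO2: 115.4·0.9950 + 114.4·0.6810 = 192.7 t (target 192.8 t)
  Na2O: 114.4·0.1126 = 12.88 t (target 12.88 t)
  SrO: 189.9·0.7034 = 133.6 t (target 133.6 t)
  Al2O3: 212.4·0.6512 + 115.4·0.003000 + 114.4·0.1933 = 160.8 t (target 160.8 t)
Auditing the glass mass value: batch total minus LOI = 500.0 t (oxide target masses add up to 500.0 t; versus the stated basis of 500.0 t — differing by rounding only).
Batch grand total — Σ batch = 632.1 t; ignition loss, Σ(batch × LOI) = 132.1 t; yield: glass divided by total = 79.10%.

Batch per 500.0 t glass:
  SrCO3: 189.9 t
  ATH: 212.4 t
  quartz sand: 115.4 t
  albite: 114.4 t
Total batch = 632.1 t; LOI loss = 132.1 t; yield = 79.10%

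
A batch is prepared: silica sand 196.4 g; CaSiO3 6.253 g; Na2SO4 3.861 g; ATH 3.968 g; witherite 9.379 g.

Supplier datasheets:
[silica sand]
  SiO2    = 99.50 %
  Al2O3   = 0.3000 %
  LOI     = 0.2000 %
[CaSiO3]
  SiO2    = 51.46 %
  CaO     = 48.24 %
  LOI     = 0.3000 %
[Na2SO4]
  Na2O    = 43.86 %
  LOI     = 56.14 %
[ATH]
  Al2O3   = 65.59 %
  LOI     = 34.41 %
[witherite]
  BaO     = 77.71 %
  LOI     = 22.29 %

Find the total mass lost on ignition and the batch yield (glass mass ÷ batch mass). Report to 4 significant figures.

All arithmetic maintains full float precision at every stage — working values appear rounded to 4 significant figures across the worked steps — each reported figure includes exactly one rounding. All derived quantities (glass mass, yield, totals, LOI, five oxide percentages) are rebuilt at full precision using the weight values for 213.8 g of glass, as quoted within the question or the answer.
Each material's LOI contribution:
  silica sand: 196.4 × 0.002000 = 0.3928 g
  CaSiO3: 6.253 × 0.003000 = 0.01876 g
  Na2SO4: 3.861 × 0.5614 = 2.168 g
  ATH: 3.968 × 0.3441 = 1.365 g
  witherite: 9.379 × 0.2229 = 2.091 g
Total LOI = 6.035 g
Glass = batch − LOI = 219.9 − 6.035 = 213.8 g

LOI loss = 6.035 g; glass = 213.8 g; yield = 97.26%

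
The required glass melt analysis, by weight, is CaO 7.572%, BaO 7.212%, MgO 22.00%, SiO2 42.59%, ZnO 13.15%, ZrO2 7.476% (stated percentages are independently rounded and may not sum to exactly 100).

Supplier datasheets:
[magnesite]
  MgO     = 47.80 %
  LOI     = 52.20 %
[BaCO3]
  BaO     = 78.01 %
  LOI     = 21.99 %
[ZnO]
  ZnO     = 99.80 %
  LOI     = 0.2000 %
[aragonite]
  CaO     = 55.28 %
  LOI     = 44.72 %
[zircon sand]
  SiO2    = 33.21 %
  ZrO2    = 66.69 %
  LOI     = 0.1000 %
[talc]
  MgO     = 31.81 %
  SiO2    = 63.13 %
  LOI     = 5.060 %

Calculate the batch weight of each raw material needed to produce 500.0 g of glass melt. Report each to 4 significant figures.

Batch per 500.0 g glass melt:
  magnesite: 25.27 g
  BaCO3: 46.22 g
  ZnO: 65.88 g
  aragonite: 68.49 g
  zircon sand: 56.05 g
  talc: 307.8 g
Total batch = 569.7 g; LOI loss = 69.75 g; yield = 87.76%

Each numeric step maintains full precision at all times. Intermediates are shown with 4-significant-digit rounding when written out; each reported result takes exactly one rounding — the derived quantities are recomputed from the weighed amounts at 500.0 g of glass at full float precision (net glass mass, six oxide percentages, the totals, ignition loss, yield) precisely as stated by the question or the answer.
Oxide-by-oxide targets in 500.0 g glass melt:
  CaO: 7.572% × 500.0 = 37.86 g
  BaO: 7.212% × 500.0 = 36.06 g
  MgO: 22.00% × 500.0 = 110.0 g
  SiO2: 42.59% × 500.0 = 213.0 g
  ZnO: 13.15% × 500.0 = 65.75 g
  ZrO2: 7.476% × 500.0 = 37.38 g
Balance tally, oxide-wise, from the weights as reported, on the stated basis (delivered sums recover each target exact up to rounding of places):
  CaO: 68.49·0.5528 = 37.86 g (target 37.86 g)
  BaO: 46.22·0.7801 = 36.06 g (target 36.06 g)
  MgO: 25.27·0.4780 + 307.8·0.3181 = 110.0 g (target 110.0 g)
  SiO2: 56.05·0.3321 + 307.8·0.6313 = 212.9 g (target 213.0 g)
  ZnO: 65.88·0.9980 = 65.75 g (target 65.75 g)
  ZrO2: 56.05·0.6669 = 37.38 g (target 37.38 g)
The glass-mass cross-check: whole batch net of LOI = 500.0 g (targets for the oxides total 500.0 g; the stated basis being 500.0 g — gaps are rounding artifacts).
Whole-batch sum: Σ batch = 569.7 g; ignition loss, Σ(batch × LOI) = 69.75 g; yield: glass divided by total = 87.76%.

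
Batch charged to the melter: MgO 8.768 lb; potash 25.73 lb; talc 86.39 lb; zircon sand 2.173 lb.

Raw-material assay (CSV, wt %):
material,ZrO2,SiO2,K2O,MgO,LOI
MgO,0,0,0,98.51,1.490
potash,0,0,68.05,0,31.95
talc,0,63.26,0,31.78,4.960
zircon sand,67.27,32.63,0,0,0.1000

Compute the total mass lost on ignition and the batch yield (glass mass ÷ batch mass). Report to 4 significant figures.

Values along the way appear rounded off to 4 significant digits at each printed step. Each numeric step keeps full float precision throughout. Each reported value includes exactly one rounding — the derived quantities (the totals, the yield, ignition loss, four oxide percentages, net glass mass) are computed from the batch weights on 110.4 lb of glass at exact precision as quoted within either problem or answer.
Loss on ignition, line by line:
  MgO: 8.768 × 0.01490 = 0.1306 lb
  potash: 25.73 × 0.3195 = 8.221 lb
  talc: 86.39 × 0.04960 = 4.285 lb
  zircon sand: 2.173 × 0.001000 = 0.002173 lb
Total LOI = 12.64 lb
Glass = batch − LOI = 123.1 − 12.64 = 110.4 lb

LOI loss = 12.64 lb; glass = 110.4 lb; yield = 89.73%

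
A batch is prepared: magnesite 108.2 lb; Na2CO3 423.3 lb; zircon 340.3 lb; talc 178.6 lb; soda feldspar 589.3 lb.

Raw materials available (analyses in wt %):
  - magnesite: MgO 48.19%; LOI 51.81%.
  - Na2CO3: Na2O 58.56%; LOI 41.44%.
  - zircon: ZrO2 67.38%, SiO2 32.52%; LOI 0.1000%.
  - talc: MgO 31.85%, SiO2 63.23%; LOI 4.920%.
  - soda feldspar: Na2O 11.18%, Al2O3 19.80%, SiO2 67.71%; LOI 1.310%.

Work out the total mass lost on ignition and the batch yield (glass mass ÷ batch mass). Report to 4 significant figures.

LOI loss = 248.3 lb; glass = 1391 lb; yield = 84.86%

Each numeric step carries full float precision at every stage; intermediates are displayed with 4-significant-figure rounding when written out — every reported value receives exactly one rounding; derived quantities (the totals, LOI, five oxide percentages, net glass mass, the yield) are rebuilt at exact precision from the weighed amounts at 1391 lb of glass, exactly as printed in the problem or answer text.
Material-by-material LOI:
  magnesite: 108.2 × 0.5181 = 56.06 lb
  Na2CO3: 423.3 × 0.4144 = 175.4 lb
  zircon: 340.3 × 0.001000 = 0.3403 lb
  talc: 178.6 × 0.04920 = 8.787 lb
  soda feldspar: 589.3 × 0.01310 = 7.720 lb
Total LOI = 248.3 lb
Glass = batch − LOI = 1640 − 248.3 = 1391 lb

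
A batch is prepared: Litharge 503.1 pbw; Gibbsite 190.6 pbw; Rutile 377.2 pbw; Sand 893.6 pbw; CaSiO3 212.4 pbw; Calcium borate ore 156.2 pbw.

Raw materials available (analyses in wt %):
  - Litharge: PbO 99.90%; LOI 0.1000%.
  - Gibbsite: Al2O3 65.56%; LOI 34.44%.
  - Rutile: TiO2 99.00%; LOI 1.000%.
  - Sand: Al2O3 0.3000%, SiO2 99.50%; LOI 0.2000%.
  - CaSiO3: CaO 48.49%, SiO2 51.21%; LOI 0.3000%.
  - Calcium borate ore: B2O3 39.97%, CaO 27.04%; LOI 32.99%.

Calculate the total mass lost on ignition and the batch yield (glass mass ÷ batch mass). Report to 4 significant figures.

LOI loss = 123.9 pbw; glass = 2209 pbw; yield = 94.69%

Rounding to 4 significant figures governs every working value as shown; every computation holds full precision at every stage. Every reported number includes exactly one rounding; derived quantities, including the yield, the six compositions, glass mass, LOI, the totals, are carried from the batch weights per 2209 pbw of glass in full precision, as quoted within problem or answer.
Per-material ignition loss:
  Litharge: 503.1 × 0.001000 = 0.5031 pbw
  Gibbsite: 190.6 × 0.3444 = 65.64 pbw
  Rutile: 377.2 × 0.01000 = 3.772 pbw
  Sand: 893.6 × 0.002000 = 1.787 pbw
  CaSiO3: 212.4 × 0.003000 = 0.6372 pbw
  Calcium borate ore: 156.2 × 0.3299 = 51.53 pbw
Total LOI = 123.9 pbw
Glass = batch − LOI = 2333 − 123.9 = 2209 pbw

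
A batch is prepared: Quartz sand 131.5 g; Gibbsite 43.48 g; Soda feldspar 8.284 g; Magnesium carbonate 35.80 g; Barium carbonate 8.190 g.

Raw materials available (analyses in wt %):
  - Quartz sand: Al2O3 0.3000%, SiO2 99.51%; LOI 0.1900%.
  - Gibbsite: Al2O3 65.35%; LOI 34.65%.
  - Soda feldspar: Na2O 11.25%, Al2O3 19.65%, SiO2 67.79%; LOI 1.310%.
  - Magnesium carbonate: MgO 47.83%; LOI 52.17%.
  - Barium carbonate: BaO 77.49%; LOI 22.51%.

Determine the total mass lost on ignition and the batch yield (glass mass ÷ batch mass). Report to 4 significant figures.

LOI loss = 35.94 g; glass = 191.3 g; yield = 84.18%

Working values are displayed with 4-significant-figure rounding as written; each numeric step holds full precision in all steps; every reported figure receives exactly one rounding — derived quantities are carried using the weight values for 191.3 g of glass in full precision (LOI, yield, totals, glass mass, five oxide percentages), as they appear in either problem or answer.
Loss on ignition, line by line:
  Quartz sand: 131.5 × 0.001900 = 0.2498 g
  Gibbsite: 43.48 × 0.3465 = 15.07 g
  Soda feldspar: 8.284 × 0.01310 = 0.1085 g
  Magnesium carbonate: 35.80 × 0.5217 = 18.68 g
  Barium carbonate: 8.190 × 0.2251 = 1.844 g
Total LOI = 35.94 g
Glass = batch − LOI = 227.3 − 35.94 = 191.3 g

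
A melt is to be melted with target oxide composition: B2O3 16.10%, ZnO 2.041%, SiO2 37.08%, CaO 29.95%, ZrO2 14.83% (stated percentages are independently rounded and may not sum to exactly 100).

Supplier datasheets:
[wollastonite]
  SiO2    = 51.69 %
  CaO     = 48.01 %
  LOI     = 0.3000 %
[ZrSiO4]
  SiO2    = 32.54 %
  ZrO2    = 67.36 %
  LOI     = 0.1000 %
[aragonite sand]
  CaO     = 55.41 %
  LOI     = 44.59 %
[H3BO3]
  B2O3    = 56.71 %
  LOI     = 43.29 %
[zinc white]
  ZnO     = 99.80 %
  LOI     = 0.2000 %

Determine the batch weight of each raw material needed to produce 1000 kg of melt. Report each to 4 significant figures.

Batch per 1000 kg melt:
  wollastonite: 578.8 kg
  ZrSiO4: 220.2 kg
  aragonite sand: 39.05 kg
  H3BO3: 283.9 kg
  zinc white: 20.45 kg
Total batch = 1142 kg; LOI loss = 142.3 kg; yield = 87.54%

Values along the way appear, with 4-significant-figure rounding, as written. The working math maintains full float precision throughout — every reported result takes a single rounding; the derived quantities are recomputed in full precision (glass mass, LOI, the five compositions, yield, the totals) starting from the weights on 1000 kg of glass, as quoted within either problem or answer.
Target masses of each oxide per 1000 kg melt:
  B2O3: 16.10% × 1000 = 161.0 kg
  ZnO: 2.041% × 1000 = 20.41 kg
  SiO2: 37.08% × 1000 = 370.8 kg
  CaO: 29.95% × 1000 = 299.5 kg
  ZrO2: 14.83% × 1000 = 148.3 kg
Mass-balance tally per oxide with the batch weights as given, for the quoted basis mass (each sum matches its target mass exact up to rounding of places):
  B2O3: 283.9·0.5671 = 161.0 kg (target 161.0 kg)
  ZnO: 20.45·0.9980 = 20.41 kg (target 20.41 kg)
  SiO2: 578.8·0.5169 + 220.2·0.3254 = 370.8 kg (target 370.8 kg)
  CaO: 578.8·0.4801 + 39.05·0.5541 = 299.5 kg (target 299.5 kg)
  ZrO2: 220.2·0.6736 = 148.3 kg (target 148.3 kg)
Glass-mass closure: batch total minus LOI = 1000 kg (per-oxide target masses sum to 1000 kg; versus the stated basis of 1000 kg — a pure rounding effect).
Adding the batch up: Σ batch = 1142 kg; loss to ignition Σ batch·LOI = 142.3 kg; glass ÷ batch gives a yield of 87.54%.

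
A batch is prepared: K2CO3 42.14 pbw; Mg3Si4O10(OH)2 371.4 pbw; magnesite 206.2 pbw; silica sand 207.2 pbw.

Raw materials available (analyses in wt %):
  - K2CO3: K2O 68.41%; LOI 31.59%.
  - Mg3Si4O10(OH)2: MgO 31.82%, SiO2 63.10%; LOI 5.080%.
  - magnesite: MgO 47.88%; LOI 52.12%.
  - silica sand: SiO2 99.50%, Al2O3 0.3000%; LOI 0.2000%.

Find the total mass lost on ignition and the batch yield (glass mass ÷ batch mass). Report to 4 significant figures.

Every computation maintains full float precision from start to finish — mid-chain values are printed rounded to four significant figures across the worked steps — every reported value includes exactly one rounding — all derived quantities (LOI, the totals, net glass mass, four oxide percentages, yield) are re-derived starting from the weights at 686.9 pbw of glass in exact precision exactly as shown in the question or the answer.
Each material's LOI contribution:
  K2CO3: 42.14 × 0.3159 = 13.31 pbw
  Mg3Si4O10(OH)2: 371.4 × 0.05080 = 18.87 pbw
  magnesite: 206.2 × 0.5212 = 107.5 pbw
  silica sand: 207.2 × 0.002000 = 0.4144 pbw
Total LOI = 140.1 pbw
Glass = batch − LOI = 826.9 − 140.1 = 686.9 pbw

LOI loss = 140.1 pbw; glass = 686.9 pbw; yield = 83.06%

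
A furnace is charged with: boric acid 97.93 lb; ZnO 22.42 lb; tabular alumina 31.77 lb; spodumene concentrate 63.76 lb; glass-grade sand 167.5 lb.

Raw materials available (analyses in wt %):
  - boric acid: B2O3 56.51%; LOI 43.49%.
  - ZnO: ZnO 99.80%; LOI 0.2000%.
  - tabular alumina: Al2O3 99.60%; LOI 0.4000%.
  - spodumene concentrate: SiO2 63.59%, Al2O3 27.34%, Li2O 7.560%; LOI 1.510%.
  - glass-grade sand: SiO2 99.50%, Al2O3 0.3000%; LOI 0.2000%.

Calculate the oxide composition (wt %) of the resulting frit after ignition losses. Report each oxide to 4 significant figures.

Glass mass = 339.3 lb (batch 383.4 − LOI 44.06).
Composition: B2O3 16.31%, SiO2 61.07%, Al2O3 14.61%, Li2O 1.421%, ZnO 6.594%

All internal work runs at full precision at all times — working values are shown, rounded to four significant digits, at each printed step — every reported value takes a single rounding — derived quantities, including net glass mass, the yield, the five compositions, ignition loss, totals, are carried starting from the weights at 339.3 lb of glass in full precision as given in question or answer.
What the batch supplies per oxide:
  B2O3: 97.93·0.5651 = 55.34 lb
  SiO2: 63.76·0.6359 + 167.5·0.9950 = 207.2 lb
  Al2O3: 31.77·0.9960 + 63.76·0.2734 + 167.5·0.003000 = 49.58 lb
  Li2O: 63.76·0.07560 = 4.820 lb
  ZnO: 22.42·0.9980 = 22.38 lb
LOI: 97.93·0.4349 + 22.42·0.002000 + 31.77·0.004000 + 63.76·0.01510 + 167.5·0.002000 = 44.06 lb
Glass mass = batch − LOI = 383.4 − 44.06 = 339.3 lb (= the summed oxide contributions)
each oxide over glass, ×100, is wt %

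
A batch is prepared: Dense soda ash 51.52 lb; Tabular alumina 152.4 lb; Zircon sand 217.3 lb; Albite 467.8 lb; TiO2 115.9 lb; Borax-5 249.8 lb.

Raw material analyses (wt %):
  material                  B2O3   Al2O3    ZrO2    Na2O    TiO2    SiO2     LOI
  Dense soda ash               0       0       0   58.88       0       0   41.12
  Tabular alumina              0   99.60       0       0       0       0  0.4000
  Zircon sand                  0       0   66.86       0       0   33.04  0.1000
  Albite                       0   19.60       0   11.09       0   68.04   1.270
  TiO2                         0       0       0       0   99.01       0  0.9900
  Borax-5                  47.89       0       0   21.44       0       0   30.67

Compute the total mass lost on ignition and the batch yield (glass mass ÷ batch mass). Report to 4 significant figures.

All internal work keeps full precision from start to finish — working values are shown rounded to 4 significant digits in the printout — a single rounding finalizes every reported result; the derived quantities, including LOI, the yield, totals, six oxide percentages, net glass mass, are rebuilt from the weighed amounts on 1149 lb of glass at exact precision, as quoted within the problem or answer text.
Per-material ignition loss:
  Dense soda ash: 51.52 × 0.4112 = 21.19 lb
  Tabular alumina: 152.4 × 0.004000 = 0.6096 lb
  Zircon sand: 217.3 × 0.001000 = 0.2173 lb
  Albite: 467.8 × 0.01270 = 5.941 lb
  TiO2: 115.9 × 0.009900 = 1.147 lb
  Borax-5: 249.8 × 0.3067 = 76.61 lb
Total LOI = 105.7 lb
Glass = batch − LOI = 1255 − 105.7 = 1149 lb

LOI loss = 105.7 lb; glass = 1149 lb; yield = 91.57%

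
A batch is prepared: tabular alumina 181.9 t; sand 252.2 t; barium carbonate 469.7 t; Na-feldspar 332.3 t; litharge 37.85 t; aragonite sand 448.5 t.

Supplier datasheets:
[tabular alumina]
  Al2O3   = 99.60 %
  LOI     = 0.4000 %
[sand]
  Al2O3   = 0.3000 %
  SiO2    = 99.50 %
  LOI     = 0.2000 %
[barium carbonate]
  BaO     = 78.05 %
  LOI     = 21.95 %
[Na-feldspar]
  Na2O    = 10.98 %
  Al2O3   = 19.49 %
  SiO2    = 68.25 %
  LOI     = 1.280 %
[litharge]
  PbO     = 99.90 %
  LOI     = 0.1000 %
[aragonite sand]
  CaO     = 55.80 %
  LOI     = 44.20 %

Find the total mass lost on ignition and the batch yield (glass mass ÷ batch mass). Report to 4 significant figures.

All arithmetic maintains exact precision at all times; rounding to four significant figures governs every in-between result as printed; exactly one rounding goes into each reported figure. All derived quantities, including glass mass, the totals, LOI, yield, six oxide percentages, are recomputed starting from the weights at 1416 t of glass at exact precision exactly as printed in either problem or answer.
Material-by-material LOI:
  tabular alumina: 181.9 × 0.004000 = 0.7276 t
  sand: 252.2 × 0.002000 = 0.5044 t
  barium carbonate: 469.7 × 0.2195 = 103.1 t
  Na-feldspar: 332.3 × 0.01280 = 4.253 t
  litharge: 37.85 × 0.001000 = 0.03785 t
  aragonite sand: 448.5 × 0.4420 = 198.2 t
Total LOI = 306.9 t
Glass = batch − LOI = 1722 − 306.9 = 1416 t

LOI loss = 306.9 t; glass = 1416 t; yield = 82.18%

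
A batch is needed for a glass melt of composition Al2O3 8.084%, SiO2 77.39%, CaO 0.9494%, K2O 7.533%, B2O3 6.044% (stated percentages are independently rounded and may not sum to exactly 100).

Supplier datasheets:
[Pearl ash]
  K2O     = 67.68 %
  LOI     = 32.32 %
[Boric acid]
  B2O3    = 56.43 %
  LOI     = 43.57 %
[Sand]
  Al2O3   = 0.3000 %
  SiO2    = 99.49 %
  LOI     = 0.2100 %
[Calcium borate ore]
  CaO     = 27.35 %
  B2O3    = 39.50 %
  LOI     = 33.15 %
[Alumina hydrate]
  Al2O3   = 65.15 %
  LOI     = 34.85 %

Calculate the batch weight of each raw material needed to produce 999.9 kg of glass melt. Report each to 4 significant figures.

Every computation runs at full float precision in all steps — values along the way are shown (rounded to four significant figures) at each printed step. Every reported figure is rounded a single time. All derived quantities, which include net glass mass, the five compositions, totals, ignition loss, yield, are carried in full float precision, as written in problem or answer, using the weight values for 999.9 kg of glass.
The oxide mass targets at 999.9 kg glass melt:
  Al2O3: 8.084% × 999.9 = 80.83 kg
  SiO2: 77.39% × 999.9 = 773.8 kg
  CaO: 0.9494% × 999.9 = 9.493 kg
  K2O: 7.533% × 999.9 = 75.32 kg
  B2O3: 6.044% × 999.9 = 60.43 kg
A balance pass over the oxides, on the weights just shown, for the quoted basis mass (sum by sum, the targets are met once rounding is allowed for):
  Al2O3: 777.8·0.003000 + 120.5·0.6515 = 80.84 kg (target 80.83 kg)
  SiO2: 777.8·0.9949 = 773.8 kg (target 773.8 kg)
  CaO: 34.71·0.2735 = 9.493 kg (target 9.493 kg)
  K2O: 111.3·0.6768 = 75.33 kg (target 75.32 kg)
  B2O3: 82.80·0.5643 + 34.71·0.3950 = 60.43 kg (target 60.43 kg)
Consistency of the glass mass: the batch minus its LOI: 999.9 kg (summing oxide targets gives 999.9 kg; stated basis 999.9 kg — a pure rounding effect).
Adding the batch up: Σ batch = 1127 kg; LOI removed, Σ of batch·LOI: 127.2 kg; as yield: glass ÷ batch → 88.72%.

Batch per 999.9 kg glass melt:
  Pearl ash: 111.3 kg
  Boric acid: 82.80 kg
  Sand: 777.8 kg
  Calcium borate ore: 34.71 kg
  Alumina hydrate: 120.5 kg
Total batch = 1127 kg; LOI loss = 127.2 kg; yield = 88.72%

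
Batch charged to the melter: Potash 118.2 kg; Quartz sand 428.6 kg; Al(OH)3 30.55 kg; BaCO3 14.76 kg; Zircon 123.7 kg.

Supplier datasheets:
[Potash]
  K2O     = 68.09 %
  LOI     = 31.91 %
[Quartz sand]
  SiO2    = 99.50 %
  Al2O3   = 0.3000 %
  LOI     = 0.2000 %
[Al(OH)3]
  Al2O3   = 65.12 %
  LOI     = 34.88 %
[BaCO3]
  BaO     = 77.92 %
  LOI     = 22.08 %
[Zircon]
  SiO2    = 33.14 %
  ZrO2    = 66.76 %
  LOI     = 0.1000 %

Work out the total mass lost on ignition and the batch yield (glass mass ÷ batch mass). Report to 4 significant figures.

LOI loss = 52.61 kg; glass = 663.2 kg; yield = 92.65%

In-progress results appear rounded to 4 significant figures in the printout; the working math runs at full float precision from first step to last. Exactly one rounding goes into every reported number — all derived quantities (the totals, five oxide percentages, net glass mass, LOI, the yield) are computed at full float precision starting from the weights per 663.2 kg of glass precisely as stated by the problem or answer text.
Loss on ignition, line by line:
  Potash: 118.2 × 0.3191 = 37.72 kg
  Quartz sand: 428.6 × 0.002000 = 0.8572 kg
  Al(OH)3: 30.55 × 0.3488 = 10.66 kg
  BaCO3: 14.76 × 0.2208 = 3.259 kg
  Zircon: 123.7 × 0.001000 = 0.1237 kg
Total LOI = 52.61 kg
Glass = batch − LOI = 715.8 − 52.61 = 663.2 kg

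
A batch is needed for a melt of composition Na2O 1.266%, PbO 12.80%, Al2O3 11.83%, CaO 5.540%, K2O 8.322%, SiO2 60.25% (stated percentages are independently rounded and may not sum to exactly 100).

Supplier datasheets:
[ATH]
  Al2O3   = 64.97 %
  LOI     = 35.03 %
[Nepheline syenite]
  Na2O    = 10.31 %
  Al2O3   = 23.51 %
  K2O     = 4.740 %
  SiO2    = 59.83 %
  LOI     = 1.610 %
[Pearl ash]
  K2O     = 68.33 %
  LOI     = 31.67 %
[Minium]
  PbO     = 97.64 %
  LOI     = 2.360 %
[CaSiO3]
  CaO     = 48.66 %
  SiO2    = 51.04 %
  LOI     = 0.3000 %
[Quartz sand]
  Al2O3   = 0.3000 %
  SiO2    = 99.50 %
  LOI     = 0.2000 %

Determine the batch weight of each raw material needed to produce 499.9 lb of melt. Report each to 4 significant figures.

Batch per 499.9 lb melt:
  ATH: 67.72 lb
  Nepheline syenite: 61.38 lb
  Pearl ash: 56.63 lb
  Minium: 65.53 lb
  CaSiO3: 56.91 lb
  Quartz sand: 236.6 lb
Total batch = 544.8 lb; LOI loss = 44.84 lb; yield = 91.77%

All arithmetic carries exact precision through the solve — rounding to 4 significant digits governs every intermediate as shown — each reported result is rounded exactly once. Derived quantities are rebuilt in full precision (glass mass, the yield, the totals, ignition loss, six oxide percentages) from the batch weights on 499.9 lb of glass, as quoted within problem or answer.
Oxide-by-oxide targets in 499.9 lb melt:
  Na2O: 1.266% × 499.9 = 6.329 lb
  PbO: 12.80% × 499.9 = 63.99 lb
  Al2O3: 11.83% × 499.9 = 59.14 lb
  CaO: 5.540% × 499.9 = 27.69 lb
  K2O: 8.322% × 499.9 = 41.60 lb
  SiO2: 60.25% × 499.9 = 301.2 lb
Balance tally, oxide-wise, given the weights on record, relative to the basis at hand (each sum matches its target mass given rounding of the digits):
  Na2O: 61.38·0.1031 = 6.328 lb (target 6.329 lb)
  PbO: 65.53·0.9764 = 63.98 lb (target 63.99 lb)
  Al2O3: 67.72·0.6497 + 61.38·0.2351 + 236.6·0.003000 = 59.14 lb (target 59.14 lb)
  CaO: 56.91·0.4866 = 27.69 lb (target 27.69 lb)
  K2O: 61.38·0.04740 + 56.63·0.6833 = 41.60 lb (target 41.60 lb)
  SiO2: 61.38·0.5983 + 56.91·0.5104 + 236.6·0.9950 = 301.2 lb (target 301.2 lb)
Mass balance on the glass: the batch minus its LOI: 499.9 lb (the Σ of target masses is 499.9 lb; basis as stated: 499.9 lb — rounding explains the deltas).
Batch total: Σ batch = 544.8 lb; the LOI term Σ batch·LOI equals 44.84 lb; glass ÷ batch gives a yield of 91.77%.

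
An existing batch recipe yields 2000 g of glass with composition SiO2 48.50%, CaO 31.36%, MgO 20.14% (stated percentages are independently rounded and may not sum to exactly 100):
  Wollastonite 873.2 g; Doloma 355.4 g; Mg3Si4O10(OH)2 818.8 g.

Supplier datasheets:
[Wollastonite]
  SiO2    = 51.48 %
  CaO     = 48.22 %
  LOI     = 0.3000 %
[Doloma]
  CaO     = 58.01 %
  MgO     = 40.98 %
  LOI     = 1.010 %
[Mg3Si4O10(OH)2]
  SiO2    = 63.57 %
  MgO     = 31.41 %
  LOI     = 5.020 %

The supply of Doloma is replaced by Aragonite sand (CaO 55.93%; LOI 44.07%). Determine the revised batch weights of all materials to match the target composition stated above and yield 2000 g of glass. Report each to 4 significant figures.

Mid-chain values are shown, with 4-significant-figure rounding, on the page; the working math runs at full precision through the solve — a single rounding completes each reported figure — the derived quantities, which include the yield, totals, ignition loss, glass mass, three oxide percentages, are rebuilt at full float precision, as they appear in the problem or answer text, from the batch weights on 2000 g of glass.
Oxide-by-oxide targets in 2000 g glass:
  SiO2: 48.50% × 2000 = 970.0 g
  CaO: 31.36% × 2000 = 627.2 g
  MgO: 20.14% × 2000 = 402.8 g
Mass-balance tally per oxide per the reported batch figures, relative to the basis at hand (each sum matches its target mass inside rounding margins):
  SiO2: 300.7·0.5148 + 1282·0.6357 = 969.8 g (target 970.0 g)
  CaO: 300.7·0.4822 + 862.2·0.5593 = 627.2 g (target 627.2 g)
  MgO: 1282·0.3141 = 402.7 g (target 402.8 g)
Glass-mass sanity pass: total charge less LOI = 2000 g (the targets, summed, come to 2000 g; against the stated basis, 2000 g — differing by rounding only).
Total batch = Σ batch = 2445 g; LOI loss = Σ batch·LOI = 445.2 g; as yield: glass ÷ batch → 81.79%.

Revised batch per 2000 g glass:
  Wollastonite: 300.7 g
  Aragonite sand: 862.2 g
  Mg3Si4O10(OH)2: 1282 g
Total batch = 2445 g; LOI loss = 445.2 g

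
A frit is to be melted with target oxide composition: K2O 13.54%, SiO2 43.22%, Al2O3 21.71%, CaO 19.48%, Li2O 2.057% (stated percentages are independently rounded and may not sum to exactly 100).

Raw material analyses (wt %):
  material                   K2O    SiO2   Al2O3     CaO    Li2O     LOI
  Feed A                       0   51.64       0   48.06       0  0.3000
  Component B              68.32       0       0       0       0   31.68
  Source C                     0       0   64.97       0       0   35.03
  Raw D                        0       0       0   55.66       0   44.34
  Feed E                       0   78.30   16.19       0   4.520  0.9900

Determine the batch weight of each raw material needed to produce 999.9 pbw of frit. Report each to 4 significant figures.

Working values are printed, rounded to four significant digits, in the printout; the working math holds exact precision in every operation — every reported value undergoes a single rounding — the derived quantities (LOI, the five compositions, the yield, glass mass, totals) are carried from the batch weights at 999.9 pbw of glass in full float precision, exactly as shown in the question or the answer.
Target oxide masses per 999.9 pbw frit:
  K2O: 13.54% × 999.9 = 135.4 pbw
  SiO2: 43.22% × 999.9 = 432.2 pbw
  Al2O3: 21.71% × 999.9 = 217.1 pbw
  CaO: 19.48% × 999.9 = 194.8 pbw
  Li2O: 2.057% × 999.9 = 20.57 pbw
A balance pass over the oxides, on the weights just shown, versus the basis set out (sums match the target masses up to rounding of the answer):
  K2O: 198.2·0.6832 = 135.4 pbw (target 135.4 pbw)
  SiO2: 146.9·0.5164 + 455.0·0.7830 = 432.1 pbw (target 432.2 pbw)
  Al2O3: 220.7·0.6497 + 455.0·0.1619 = 217.1 pbw (target 217.1 pbw)
  CaO: 146.9·0.4806 + 223.1·0.5566 = 194.8 pbw (target 194.8 pbw)
  Li2O: 455.0·0.04520 = 20.57 pbw (target 20.57 pbw)
Glass-mass sanity pass: whole batch net of LOI = 999.9 pbw (the Σ of target masses is 1000 pbw; the stated basis being 999.9 pbw — differing by rounding only).
Adding the batch up: Σ batch = 1244 pbw; Σ batch·LOI gives LOI loss = 244.0 pbw; yield = glass ÷ total batch = 80.39%.

Batch per 999.9 pbw frit:
  Feed A: 146.9 pbw
  Component B: 198.2 pbw
  Source C: 220.7 pbw
  Raw D: 223.1 pbw
  Feed E: 455.0 pbw
Total batch = 1244 pbw; LOI loss = 244.0 pbw; yield = 80.39%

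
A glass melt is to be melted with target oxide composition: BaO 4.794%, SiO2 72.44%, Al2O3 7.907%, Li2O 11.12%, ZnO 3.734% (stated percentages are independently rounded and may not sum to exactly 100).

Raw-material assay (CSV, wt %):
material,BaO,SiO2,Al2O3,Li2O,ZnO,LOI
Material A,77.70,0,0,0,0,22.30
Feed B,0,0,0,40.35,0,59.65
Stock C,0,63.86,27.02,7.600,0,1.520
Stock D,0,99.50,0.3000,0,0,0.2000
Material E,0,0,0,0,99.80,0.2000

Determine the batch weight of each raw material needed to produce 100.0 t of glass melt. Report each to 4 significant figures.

Batch per 100.0 t glass melt:
  Material A: 6.170 t
  Feed B: 22.16 t
  Stock C: 28.66 t
  Stock D: 54.41 t
  Material E: 3.741 t
Total batch = 115.1 t; LOI loss = 15.15 t; yield = 86.85%

In-progress results appear rounded off to 4 significant figures when written out — all internal work maintains full float precision at every stage. Every reported result receives exactly one rounding; derived quantities (the yield, glass mass, totals, LOI, five oxide percentages) are recomputed in full precision from the weighed amounts per 100.0 t of glass as they appear in question or answer.
Per-oxide target masses for 100.0 t glass melt:
  BaO: 4.794% × 100.0 = 4.794 t
  SiO2: 72.44% × 100.0 = 72.44 t
  Al2O3: 7.907% × 100.0 = 7.907 t
  Li2O: 11.12% × 100.0 = 11.12 t
  ZnO: 3.734% × 100.0 = 3.734 t
Balance tally, oxide-wise, on the weights just shown, against the basis in use (target by target, the sums agree net of answer rounding effects):
  BaO: 6.170·0.7770 = 4.794 t (target 4.794 t)
  SiO2: 28.66·0.6386 + 54.41·0.9950 = 72.44 t (target 72.44 t)
  Al2O3: 28.66·0.2702 + 54.41·0.003000 = 7.907 t (target 7.907 t)
  Li2O: 22.16·0.4035 + 28.66·0.07600 = 11.12 t (target 11.12 t)
  ZnO: 3.741·0.9980 = 3.734 t (target 3.734 t)
Glass-mass closure: Σ batch − LOI loss = 99.99 t (the targets, summed, come to 99.99 t; against the stated basis, 100.0 t — a pure rounding effect).
Batch grand total — Σ batch = 115.1 t; LOI loss = Σ batch·LOI = 15.15 t; as yield: glass ÷ batch → 86.85%.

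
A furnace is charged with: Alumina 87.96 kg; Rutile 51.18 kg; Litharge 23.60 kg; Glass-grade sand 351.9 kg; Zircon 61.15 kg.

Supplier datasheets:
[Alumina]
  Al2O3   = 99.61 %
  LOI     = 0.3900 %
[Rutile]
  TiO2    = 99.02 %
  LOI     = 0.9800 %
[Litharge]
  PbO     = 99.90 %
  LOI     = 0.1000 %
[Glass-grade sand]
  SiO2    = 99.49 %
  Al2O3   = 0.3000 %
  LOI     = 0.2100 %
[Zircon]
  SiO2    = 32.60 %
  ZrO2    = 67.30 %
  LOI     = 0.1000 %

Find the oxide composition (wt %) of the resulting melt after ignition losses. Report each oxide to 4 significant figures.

Every computation carries exact precision throughout. In-progress results appear, with 4-significant-figure rounding, alongside each step; every reported value is rounded exactly once — the derived quantities are re-derived from the weighed amounts at 574.1 kg of glass in exact precision (the totals, the yield, the five compositions, ignition loss, glass mass), as given in the problem or answer text.
Oxide masses out of the charge:
  SiO2: 351.9·0.9949 + 61.15·0.3260 = 370.0 kg
  Al2O3: 87.96·0.9961 + 351.9·0.003000 = 88.67 kg
  TiO2: 51.18·0.9902 = 50.68 kg
  ZrO2: 61.15·0.6730 = 41.15 kg
  PbO: 23.60·0.9990 = 23.58 kg
LOI: 87.96·0.003900 + 51.18·0.009800 + 23.60·0.001000 + 351.9·0.002100 + 61.15·0.001000 = 1.668 kg
Resulting glass, batch − LOI: 575.8 − 1.668 = 574.1 kg (the oxide masses sum to this)
oxide / glass × 100 gives the wt %

Glass mass = 574.1 kg (batch 575.8 − LOI 1.668).
Composition: SiO2 64.45%, Al2O3 15.44%, TiO2 8.827%, ZrO2 7.168%, PbO 4.107%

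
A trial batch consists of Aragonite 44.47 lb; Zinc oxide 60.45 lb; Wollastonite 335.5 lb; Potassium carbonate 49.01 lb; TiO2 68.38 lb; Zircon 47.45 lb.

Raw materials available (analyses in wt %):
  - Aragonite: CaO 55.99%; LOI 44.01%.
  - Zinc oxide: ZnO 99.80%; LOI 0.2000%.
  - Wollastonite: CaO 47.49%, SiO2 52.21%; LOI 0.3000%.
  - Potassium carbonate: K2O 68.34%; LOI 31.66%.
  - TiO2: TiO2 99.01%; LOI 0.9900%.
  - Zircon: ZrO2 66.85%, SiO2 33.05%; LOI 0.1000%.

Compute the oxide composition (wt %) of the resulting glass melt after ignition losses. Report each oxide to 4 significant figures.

Glass mass = 568.3 lb (batch 605.3 − LOI 36.94).
Composition: ZrO2 5.581%, CaO 32.42%, K2O 5.893%, SiO2 33.58%, ZnO 10.62%, TiO2 11.91%

The whole derivation maintains full float precision at every stage. Values along the way are rounded to four significant figures when displayed. A single rounding yields every reported value; the derived quantities, which include glass mass, totals, yield, ignition loss, the six compositions, are carried in exact precision, as quoted within question or answer, from the batch weights on 568.3 lb of glass.
Oxide-by-oxide delivered mass:
  ZrO2: 47.45·0.6685 = 31.72 lb
  CaO: 44.47·0.5599 + 335.5·0.4749 = 184.2 lb
  K2O: 49.01·0.6834 = 33.49 lb
  SiO2: 335.5·0.5221 + 47.45·0.3305 = 190.8 lb
  ZnO: 60.45·0.9980 = 60.33 lb
  TiO2: 68.38·0.9901 = 67.70 lb
LOI: 44.47·0.4401 + 60.45·0.002000 + 335.5·0.003000 + 49.01·0.3166 + 68.38·0.009900 + 47.45·0.001000 = 36.94 lb
Resulting glass, batch − LOI: 605.3 − 36.94 = 568.3 lb (= the summed oxide contributions)
each wt % is 100 × oxide ÷ glass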